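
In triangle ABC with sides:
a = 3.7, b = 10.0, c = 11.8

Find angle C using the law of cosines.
c² = a² + b² − 2ab·cos(C)  ⇒  cos(C) = (a² + b² − c²)/(2ab)
cos(C) = (3.7² + 10.0² − 11.8²)/(2·3.7·10.0) = (13.69 + 100 − 139.24)/74 = -25.55/74 ≈ -0.34527
C = arccos(-0.34527) ≈ 110.198°

C = 110.2°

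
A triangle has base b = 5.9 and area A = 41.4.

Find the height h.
A = ½·b·h  ⇒  h = 2A/b = 2·41.4/5.9 = 82.8/5.9 ≈ 14.0339

h = 14.03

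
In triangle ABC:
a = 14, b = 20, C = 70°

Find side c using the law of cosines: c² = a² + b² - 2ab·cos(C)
c² = 14² + 20² − 2·14·20·cos(70°)
cos(70°) ≈ 0.34202
c² ≈ 196 + 400 − 560·(0.34202) ≈ 596 − 191.531 ≈ 404.469
c ≈ √404.469 ≈ 20.1114

c = 20.11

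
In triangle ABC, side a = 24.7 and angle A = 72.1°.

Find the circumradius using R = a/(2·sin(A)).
R = a/(2·sin(A)) = 24.7/(2·sin(72.1°))
sin(72.1°) ≈ 0.951594
R ≈ 24.7/(2·0.951594) = 24.7/1.90319 ≈ 12.9782

R = 12.98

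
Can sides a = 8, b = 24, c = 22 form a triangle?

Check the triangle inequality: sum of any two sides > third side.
a + b vs c: 8 + 24 = 32 > 22  ✓
a + c vs b: 8 + 22 = 30 > 24  ✓
b + c vs a: 24 + 22 = 46 > 8  ✓

Yes, triangle inequality satisfied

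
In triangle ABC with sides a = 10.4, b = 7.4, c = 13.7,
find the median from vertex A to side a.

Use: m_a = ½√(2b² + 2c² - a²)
m_a = ½√(2·7.4² + 2·13.7² − 10.4²) = ½√(2·54.76 + 2·187.69 − 108.16) = ½√(109.52 + 375.38 − 108.16) = ½√376.74
√376.74 ≈ 19.4098, so m_a ≈ 9.7049

m_a = 9.705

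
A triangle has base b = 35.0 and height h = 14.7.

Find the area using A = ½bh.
A = ½·b·h = ½·35.0·14.7 = ½·514.5 = 257.25

Area = 257.25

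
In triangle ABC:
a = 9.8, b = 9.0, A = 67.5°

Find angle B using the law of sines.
a/sin(A) = b/sin(B)  ⇒  sin(B) = b·sin(A)/a = 9.0·sin(67.5°)/9.8
sin(67.5°) ≈ 0.92388
sin(B) ≈ 9.0·0.92388/9.8 ≈ 8.31492/9.8 ≈ 0.848461
B = arcsin(0.848461) ≈ 58.0446°
(Since b ≤ a we need B ≤ A, so the obtuse alternative 180° − 58.0446° ≈ 121.955° is rejected.)

B = 58.04°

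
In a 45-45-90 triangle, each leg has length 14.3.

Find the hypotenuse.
In a 45-45-90 triangle the sides are in ratio 1 : 1 : √2, so hypotenuse = leg·√2.
Hypotenuse = 14.3·√2 ≈ 14.3·1.41421 ≈ 20.2233

Hypotenuse = 14.3√2 = 20.22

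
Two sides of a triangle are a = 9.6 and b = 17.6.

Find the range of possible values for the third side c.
Triangle inequality: |a − b| < c < a + b
|a − b| = |9.6 − 17.6| = 8
a + b = 9.6 + 17.6 = 27.2

8 < c < 27.2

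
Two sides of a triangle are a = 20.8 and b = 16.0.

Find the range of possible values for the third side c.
Triangle inequality: |a − b| < c < a + b
|a − b| = |20.8 − 16.0| = 4.8
a + b = 20.8 + 16.0 = 36.8

4.8 < c < 36.8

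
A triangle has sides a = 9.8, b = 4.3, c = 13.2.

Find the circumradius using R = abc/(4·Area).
First find the area with Heron's formula.
s = (9.8 + 4.3 + 13.2)/2 = 13.65
Area = √(s(s−a)(s−b)(s−c)) = √(13.65·3.85·9.35·0.45) ≈ √221.115 ≈ 14.8699
abc = 9.8·4.3·13.2 = 556.248
R = abc/(4·Area) ≈ 556.248/(4·14.8699) = 556.248/59.4797 ≈ 9.3519

R = 9.352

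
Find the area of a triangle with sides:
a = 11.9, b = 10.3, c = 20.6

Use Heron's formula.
s = (11.9 + 10.3 + 20.6)/2 = 42.8/2 = 21.4
s − a = 9.5, s − b = 11.1, s − c = 0.8
s(s−a)(s−b)(s−c) = 21.4·9.5·11.1·0.8 ≈ 1805.3
Area = √1805.3 ≈ 42.4889

Area = 42.49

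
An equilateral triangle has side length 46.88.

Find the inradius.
r = Area/s with s the semi-perimeter.
Area = (√3/4)·46.88² = (√3/4)·2197.7344 ≈ 0.433013·2197.7344 ≈ 951.647
s = 3·46.88/2 = 70.32
r ≈ 951.647/70.32 ≈ 13.5331
(Equivalently r = side/(2√3) = 46.88/3.4641 ≈ 13.5331.)

r = 13.53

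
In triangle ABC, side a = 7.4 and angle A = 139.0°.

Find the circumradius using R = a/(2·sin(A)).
R = a/(2·sin(A)) = 7.4/(2·sin(139.0°))
sin(139.0°) ≈ 0.656059
R ≈ 7.4/(2·0.656059) = 7.4/1.31212 ≈ 5.63974

R = 5.64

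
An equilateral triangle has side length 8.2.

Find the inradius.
r = Area/s with s the semi-perimeter.
Area = (√3/4)·8.2² = (√3/4)·67.24 ≈ 0.433013·67.24 ≈ 29.1158
s = 3·8.2/2 = 12.3
r ≈ 29.1158/12.3 ≈ 2.36714
(Equivalently r = side/(2√3) = 8.2/3.4641 ≈ 2.36714.)

r = 2.367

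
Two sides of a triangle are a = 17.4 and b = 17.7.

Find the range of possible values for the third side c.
Triangle inequality: |a − b| < c < a + b
|a − b| = |17.4 − 17.7| = 0.3
a + b = 17.4 + 17.7 = 35.1

0.3 < c < 35.1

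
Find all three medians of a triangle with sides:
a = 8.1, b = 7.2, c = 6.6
Median formula: m_a = ½√(2b² + 2c² − a²) (and cyclically). a² = 65.61, b² = 51.84, c² = 43.56.
m_a = ½√(2·51.84 + 2·43.56 − 65.61) = ½√125.19 ≈ ½·11.1888 ≈ 5.59442
m_b = ½√(2·65.61 + 2·43.56 − 51.84) = ½√166.5 ≈ ½·12.9035 ≈ 6.45174
m_c = ½√(2·65.61 + 2·51.84 − 43.56) = ½√191.34 ≈ ½·13.8326 ≈ 6.91629

m_a = 5.594, m_b = 6.452, m_c = 6.916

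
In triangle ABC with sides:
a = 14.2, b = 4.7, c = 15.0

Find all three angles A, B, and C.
Law of cosines for each angle (a² = 201.64, b² = 22.09, c² = 225):
cos(A) = (b² + c² − a²)/(2bc) = (22.09 + 225 − 201.64)/(2·4.7·15.0) = 45.45/141 ≈ 0.32234  ⇒  A ≈ 71.1955°
cos(B) = (a² + c² − b²)/(2ac) = (201.64 + 225 − 22.09)/(2·14.2·15.0) = 404.55/426 ≈ 0.949648  ⇒  B ≈ 18.2594°
cos(C) = (a² + b² − c²)/(2ab) = (201.64 + 22.09 − 225)/(2·14.2·4.7) = -1.27/133.48 ≈ -0.00951453  ⇒  C ≈ 90.5452°
Check: A + B + C ≈ 180°

A = 71.2°, B = 18.26°, C = 90.55°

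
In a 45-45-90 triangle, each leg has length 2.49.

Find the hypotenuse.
In a 45-45-90 triangle the sides are in ratio 1 : 1 : √2, so hypotenuse = leg·√2.
Hypotenuse = 2.49·√2 ≈ 2.49·1.41421 ≈ 3.52139

Hypotenuse = 2.49√2 = 3.521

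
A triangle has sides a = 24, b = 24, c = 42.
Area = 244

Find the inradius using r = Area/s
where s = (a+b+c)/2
s = (24 + 24 + 42)/2 = 90/2 = 45
r = Area/s = 244/45 ≈ 5.42222

r = 5.422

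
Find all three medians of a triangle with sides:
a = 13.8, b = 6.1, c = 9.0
Median formula: m_a = ½√(2b² + 2c² − a²) (and cyclically). a² = 190.44, b² = 37.21, c² = 81.
m_a = ½√(2·37.21 + 2·81 − 190.44) = ½√45.98 ≈ ½·6.78086 ≈ 3.39043
m_b = ½√(2·190.44 + 2·81 − 37.21) = ½√505.67 ≈ ½·22.4871 ≈ 11.2436
m_c = ½√(2·190.44 + 2·37.21 − 81) = ½√374.3 ≈ ½·19.3468 ≈ 9.67342

m_a = 3.39, m_b = 11.24, m_c = 9.673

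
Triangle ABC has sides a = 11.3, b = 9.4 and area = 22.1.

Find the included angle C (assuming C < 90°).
Area = ½·a·b·sin(C)  ⇒  sin(C) = 2·Area/(a·b) = 2·22.1/(11.3·9.4) = 44.2/106.22 ≈ 0.416117
C = arcsin(0.416117) ≈ 24.5897° (taking the acute solution since C < 90°)

C = 24.59°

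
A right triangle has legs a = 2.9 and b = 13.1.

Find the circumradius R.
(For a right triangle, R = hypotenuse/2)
Hypotenuse c = √(a² + b²) = √(8.41 + 171.61) = √180.02 ≈ 13.4172
R = c/2 ≈ 13.4172/2 ≈ 6.70858

R = 6.709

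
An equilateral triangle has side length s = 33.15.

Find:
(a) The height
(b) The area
(a) The height splits the triangle into two 30-60-90 halves: h = s·√3/2 = 33.15·1.73205/2 ≈ 57.4175/2 ≈ 28.7087
(b) Area = (√3/4)·s² = (√3/4)·33.15² = (√3/4)·1098.9225 ≈ 0.433013·1098.9225 ≈ 475.847

Height = 28.71, Area = 475.8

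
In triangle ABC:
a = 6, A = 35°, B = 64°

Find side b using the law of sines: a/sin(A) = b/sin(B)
a/sin(A) = b/sin(B)  ⇒  b = a·sin(B)/sin(A) = 6·sin(64°)/sin(35°)
sin(64°) ≈ 0.898794, sin(35°) ≈ 0.573576
b ≈ 6·0.898794/0.573576 ≈ 5.39276/0.573576 ≈ 9.402

b = 9.402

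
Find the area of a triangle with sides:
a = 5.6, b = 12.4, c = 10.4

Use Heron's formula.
s = (5.6 + 12.4 + 10.4)/2 = 28.4/2 = 14.2
s − a = 8.6, s − b = 1.8, s − c = 3.8
s(s−a)(s−b)(s−c) = 14.2·8.6·1.8·3.8 ≈ 835.301
Area = √835.301 ≈ 28.9016

Area = 28.9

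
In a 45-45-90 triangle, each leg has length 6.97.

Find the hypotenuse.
In a 45-45-90 triangle the sides are in ratio 1 : 1 : √2, so hypotenuse = leg·√2.
Hypotenuse = 6.97·√2 ≈ 6.97·1.41421 ≈ 9.85707

Hypotenuse = 6.97√2 = 9.857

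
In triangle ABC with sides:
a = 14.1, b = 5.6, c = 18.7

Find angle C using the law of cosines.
c² = a² + b² − 2ab·cos(C)  ⇒  cos(C) = (a² + b² − c²)/(2ab)
cos(C) = (14.1² + 5.6² − 18.7²)/(2·14.1·5.6) = (198.81 + 31.36 − 349.69)/157.92 = -119.52/157.92 ≈ -0.756839
C = arccos(-0.756839) ≈ 139.186°

C = 139.2°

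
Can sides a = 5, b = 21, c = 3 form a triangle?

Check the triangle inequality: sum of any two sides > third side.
a + b vs c: 5 + 21 = 26 > 3  ✓
a + c vs b: 5 + 3 = 8 ≤ 21  ✗
b + c vs a: 21 + 3 = 24 > 5  ✓

No: 5 + 3 = 8 is not > 21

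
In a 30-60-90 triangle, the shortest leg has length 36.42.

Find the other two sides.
In a 30-60-90 triangle the sides are in ratio 1 : √3 : 2 (short leg : long leg : hypotenuse).
Long leg = 36.42·√3 ≈ 36.42·1.73205 ≈ 63.0813
Hypotenuse = 2·36.42 = 72.84

Long leg = 36.42√3 = 63.08, Hypotenuse = 72.84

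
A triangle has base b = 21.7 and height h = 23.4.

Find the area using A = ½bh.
A = ½·b·h = ½·21.7·23.4 = ½·507.78 = 253.89

Area = 253.89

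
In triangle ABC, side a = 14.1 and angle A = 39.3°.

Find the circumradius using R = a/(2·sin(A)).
R = a/(2·sin(A)) = 14.1/(2·sin(39.3°))
sin(39.3°) ≈ 0.633381
R ≈ 14.1/(2·0.633381) = 14.1/1.26676 ≈ 11.1307

R = 11.13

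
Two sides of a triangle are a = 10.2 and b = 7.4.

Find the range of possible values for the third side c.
Triangle inequality: |a − b| < c < a + b
|a − b| = |10.2 − 7.4| = 2.8
a + b = 10.2 + 7.4 = 17.6

2.8 < c < 17.6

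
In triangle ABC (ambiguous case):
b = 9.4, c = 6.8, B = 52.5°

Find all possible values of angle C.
b/sin(B) = c/sin(C)  ⇒  sin(C) = c·sin(B)/b = 6.8·sin(52.5°)/9.4
sin(52.5°) ≈ 0.793353
sin(C) ≈ 6.8·0.793353/9.4 ≈ 5.3948/9.4 ≈ 0.573915
Candidate 1: C₁ = arcsin(0.573915) ≈ 35.0237°  →  A = 180° − 52.5° − 35.0237° ≈ 92.4763° > 0, valid
Candidate 2: C₂ = 180° − C₁ ≈ 144.976°  →  A = 180° − 52.5° − 144.976° ≈ -17.4763° ≤ 0, not a valid triangle

C = 35.02° (one solution)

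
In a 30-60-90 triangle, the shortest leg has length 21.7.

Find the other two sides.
In a 30-60-90 triangle the sides are in ratio 1 : √3 : 2 (short leg : long leg : hypotenuse).
Long leg = 21.7·√3 ≈ 21.7·1.73205 ≈ 37.5855
Hypotenuse = 2·21.7 = 43.4

Long leg = 21.7√3 = 37.59, Hypotenuse = 43.4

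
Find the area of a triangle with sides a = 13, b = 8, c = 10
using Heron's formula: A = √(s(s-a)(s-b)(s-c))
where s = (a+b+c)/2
s = (13 + 8 + 10)/2 = 31/2 = 15.5
s − a = 2.5, s − b = 7.5, s − c = 5.5
s(s−a)(s−b)(s−c) = 15.5·2.5·7.5·5.5 = 1598.4375
Area = √1598.4375 ≈ 39.9805

s = 15.5, Area = 39.98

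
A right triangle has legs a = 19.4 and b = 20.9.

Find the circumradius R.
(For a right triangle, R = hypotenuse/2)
Hypotenuse c = √(a² + b²) = √(376.36 + 436.81) = √813.17 ≈ 28.5161
R = c/2 ≈ 28.5161/2 ≈ 14.2581

R = 14.26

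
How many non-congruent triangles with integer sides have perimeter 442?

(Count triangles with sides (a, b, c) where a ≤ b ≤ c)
Let a ≤ b ≤ c with a + b + c = 442. The only binding inequality is a + b > c, i.e. 442 − c > c, so c < 442/2; and c ≥ 442/3 since c is the largest side.
So 148 ≤ c ≤ 220. For each c, b runs from ⌈(442 − c)/2⌉ up to c (then a = 442 − b − c satisfies 1 ≤ a ≤ b automatically), giving c − ⌈(442 − c)/2⌉ + 1 choices.
Summing over c: 2 + 3 + 5 + 6 + … + 108 + 110  (73 terms, c = 148, …, 220) = 4070
Check (closed form: nearest integer to p²/48 for even p, (p+3)²/48 for odd p): 442²/48 = 195364/48 ≈ 4070.08 → 4070

4070 triangles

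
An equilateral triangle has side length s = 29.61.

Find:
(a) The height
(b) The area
(a) The height splits the triangle into two 30-60-90 halves: h = s·√3/2 = 29.61·1.73205/2 ≈ 51.286/2 ≈ 25.643
(b) Area = (√3/4)·s² = (√3/4)·29.61² = (√3/4)·876.7521 ≈ 0.433013·876.7521 ≈ 379.645

Height = 25.64, Area = 379.6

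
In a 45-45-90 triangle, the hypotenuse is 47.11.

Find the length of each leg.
In a 45-45-90 triangle hypotenuse = leg·√2, so leg = hypotenuse/√2.
Leg = 47.11/√2 ≈ 47.11/1.41421 ≈ 33.3118

Each leg = 33.31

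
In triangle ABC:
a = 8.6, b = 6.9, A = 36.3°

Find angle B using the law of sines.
a/sin(A) = b/sin(B)  ⇒  sin(B) = b·sin(A)/a = 6.9·sin(36.3°)/8.6
sin(36.3°) ≈ 0.592013
sin(B) ≈ 6.9·0.592013/8.6 ≈ 4.08489/8.6 ≈ 0.474987
B = arcsin(0.474987) ≈ 28.3585°
(Since b ≤ a we need B ≤ A, so the obtuse alternative 180° − 28.3585° ≈ 151.641° is rejected.)

B = 28.36°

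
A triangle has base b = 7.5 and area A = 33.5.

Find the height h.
A = ½·b·h  ⇒  h = 2A/b = 2·33.5/7.5 = 67/7.5 ≈ 8.93333

h = 8.933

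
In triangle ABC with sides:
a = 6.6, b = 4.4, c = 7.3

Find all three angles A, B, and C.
Law of cosines for each angle (a² = 43.56, b² = 19.36, c² = 53.29):
cos(A) = (b² + c² − a²)/(2bc) = (19.36 + 53.29 − 43.56)/(2·4.4·7.3) = 29.09/64.24 ≈ 0.452833  ⇒  A ≈ 63.0744°
cos(B) = (a² + c² − b²)/(2ac) = (43.56 + 53.29 − 19.36)/(2·6.6·7.3) = 77.49/96.36 ≈ 0.804172  ⇒  B ≈ 36.4696°
cos(C) = (a² + b² − c²)/(2ab) = (43.56 + 19.36 − 53.29)/(2·6.6·4.4) = 9.63/58.08 ≈ 0.165806  ⇒  C ≈ 80.456°
Check: A + B + C ≈ 180°

A = 63.07°, B = 36.47°, C = 80.46°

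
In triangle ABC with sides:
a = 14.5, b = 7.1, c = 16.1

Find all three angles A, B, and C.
Law of cosines for each angle (a² = 210.25, b² = 50.41, c² = 259.21):
cos(A) = (b² + c² − a²)/(2bc) = (50.41 + 259.21 − 210.25)/(2·7.1·16.1) = 99.37/228.62 ≈ 0.434651  ⇒  A ≈ 64.2369°
cos(B) = (a² + c² − b²)/(2ac) = (210.25 + 259.21 − 50.41)/(2·14.5·16.1) = 419.05/466.9 ≈ 0.897516  ⇒  B ≈ 26.1666°
cos(C) = (a² + b² − c²)/(2ab) = (210.25 + 50.41 − 259.21)/(2·14.5·7.1) = 1.45/205.9 ≈ 0.00704225  ⇒  C ≈ 89.5965°
Check: A + B + C ≈ 180°

A = 64.24°, B = 26.17°, C = 89.6°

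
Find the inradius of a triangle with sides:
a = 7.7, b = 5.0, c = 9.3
r = Area/s where s is the semi-perimeter.
s = (7.7 + 5.0 + 9.3)/2 = 22/2 = 11
Area = √(s(s−a)(s−b)(s−c)) = √(11·3.3·6·1.7) ≈ √370.26 ≈ 19.2421
r ≈ 19.2421/11 ≈ 1.74929

r = 1.749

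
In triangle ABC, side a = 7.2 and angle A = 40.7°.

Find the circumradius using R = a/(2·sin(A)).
R = a/(2·sin(A)) = 7.2/(2·sin(40.7°))
sin(40.7°) ≈ 0.652098
R ≈ 7.2/(2·0.652098) = 7.2/1.3042 ≈ 5.52064

R = 5.521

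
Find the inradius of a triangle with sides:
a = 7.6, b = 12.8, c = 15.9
r = Area/s where s is the semi-perimeter.
s = (7.6 + 12.8 + 15.9)/2 = 36.3/2 = 18.15
Area = √(s(s−a)(s−b)(s−c)) = √(18.15·10.55·5.35·2.25) ≈ √2304.97 ≈ 48.0101
r ≈ 48.0101/18.15 ≈ 2.64519

r = 2.645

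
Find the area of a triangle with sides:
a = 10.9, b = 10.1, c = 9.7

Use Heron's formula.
s = (10.9 + 10.1 + 9.7)/2 = 30.7/2 = 15.35
s − a = 4.45, s − b = 5.25, s − c = 5.65
s(s−a)(s−b)(s−c) = 15.35·4.45·5.25·5.65 ≈ 2026.17
Area = √2026.17 ≈ 45.013

Area = 45.01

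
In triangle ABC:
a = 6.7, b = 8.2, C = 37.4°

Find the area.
Two sides and the included angle (SAS): A = ½·a·b·sin(C) = ½·6.7·8.2·sin(37.4°)
sin(37.4°) ≈ 0.607376
A ≈ ½·54.94·0.607376 = 27.47·0.607376 ≈ 16.6846

Area = 16.68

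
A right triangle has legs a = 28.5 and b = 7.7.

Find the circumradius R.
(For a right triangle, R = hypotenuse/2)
Hypotenuse c = √(a² + b²) = √(812.25 + 59.29) = √871.54 ≈ 29.5219
R = c/2 ≈ 29.5219/2 ≈ 14.7609

R = 14.76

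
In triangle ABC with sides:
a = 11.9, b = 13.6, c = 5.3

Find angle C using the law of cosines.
c² = a² + b² − 2ab·cos(C)  ⇒  cos(C) = (a² + b² − c²)/(2ab)
cos(C) = (11.9² + 13.6² − 5.3²)/(2·11.9·13.6) = (141.61 + 184.96 − 28.09)/323.68 = 298.48/323.68 ≈ 0.922145
C = arccos(0.922145) ≈ 22.7582°

C = 22.76°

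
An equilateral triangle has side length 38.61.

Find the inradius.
r = Area/s with s the semi-perimeter.
Area = (√3/4)·38.61² = (√3/4)·1490.7321 ≈ 0.433013·1490.7321 ≈ 645.506
s = 3·38.61/2 = 57.915
r ≈ 645.506/57.915 ≈ 11.1457
(Equivalently r = side/(2√3) = 38.61/3.4641 ≈ 11.1457.)

r = 11.15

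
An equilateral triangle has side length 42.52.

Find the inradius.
r = Area/s with s the semi-perimeter.
Area = (√3/4)·42.52² = (√3/4)·1807.9504 ≈ 0.433013·1807.9504 ≈ 782.865
s = 3·42.52/2 = 63.78
r ≈ 782.865/63.78 ≈ 12.2745
(Equivalently r = side/(2√3) = 42.52/3.4641 ≈ 12.2745.)

r = 12.27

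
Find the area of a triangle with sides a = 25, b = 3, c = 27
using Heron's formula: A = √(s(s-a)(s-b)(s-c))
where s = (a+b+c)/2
s = (25 + 3 + 27)/2 = 55/2 = 27.5
s − a = 2.5, s − b = 24.5, s − c = 0.5
s(s−a)(s−b)(s−c) = 27.5·2.5·24.5·0.5 = 842.1875
Area = √842.1875 ≈ 29.0205

s = 27.5, Area = 29.02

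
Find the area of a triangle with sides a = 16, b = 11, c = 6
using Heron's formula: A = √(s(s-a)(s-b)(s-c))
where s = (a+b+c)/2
s = (16 + 11 + 6)/2 = 33/2 = 16.5
s − a = 0.5, s − b = 5.5, s − c = 10.5
s(s−a)(s−b)(s−c) = 16.5·0.5·5.5·10.5 = 476.4375
Area = √476.4375 ≈ 21.8274

s = 16.5, Area = 21.83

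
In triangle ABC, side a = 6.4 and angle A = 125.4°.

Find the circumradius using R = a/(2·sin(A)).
R = a/(2·sin(A)) = 6.4/(2·sin(125.4°))
sin(125.4°) ≈ 0.815128
R ≈ 6.4/(2·0.815128) = 6.4/1.63026 ≈ 3.92576

R = 3.926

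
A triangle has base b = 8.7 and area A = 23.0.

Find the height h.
A = ½·b·h  ⇒  h = 2A/b = 2·23.0/8.7 = 46/8.7 ≈ 5.28736

h = 5.287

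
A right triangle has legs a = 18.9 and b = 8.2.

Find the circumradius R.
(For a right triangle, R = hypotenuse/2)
Hypotenuse c = √(a² + b²) = √(357.21 + 67.24) = √424.45 ≈ 20.6022
R = c/2 ≈ 20.6022/2 ≈ 10.3011

R = 10.3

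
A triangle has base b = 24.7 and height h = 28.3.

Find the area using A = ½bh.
A = ½·b·h = ½·24.7·28.3 = ½·699.01 = 349.505

Area = 349.505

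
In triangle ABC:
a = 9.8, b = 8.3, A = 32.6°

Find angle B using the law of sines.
a/sin(A) = b/sin(B)  ⇒  sin(B) = b·sin(A)/a = 8.3·sin(32.6°)/9.8
sin(32.6°) ≈ 0.538771
sin(B) ≈ 8.3·0.538771/9.8 ≈ 4.4718/9.8 ≈ 0.456306
B = arcsin(0.456306) ≈ 27.149°
(Since b ≤ a we need B ≤ A, so the obtuse alternative 180° − 27.149° ≈ 152.851° is rejected.)

B = 27.15°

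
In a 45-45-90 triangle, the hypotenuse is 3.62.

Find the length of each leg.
In a 45-45-90 triangle hypotenuse = leg·√2, so leg = hypotenuse/√2.
Leg = 3.62/√2 ≈ 3.62/1.41421 ≈ 2.55973

Each leg = 2.56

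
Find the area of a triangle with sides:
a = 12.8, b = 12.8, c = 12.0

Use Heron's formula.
s = (12.8 + 12.8 + 12.0)/2 = 37.6/2 = 18.8
s − a = 6, s − b = 6, s − c = 6.8
s(s−a)(s−b)(s−c) = 18.8·6·6·6.8 ≈ 4602.24
Area = √4602.24 ≈ 67.8398

Area = 67.84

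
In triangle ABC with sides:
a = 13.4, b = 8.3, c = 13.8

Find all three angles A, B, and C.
Law of cosines for each angle (a² = 179.56, b² = 68.89, c² = 190.44):
cos(A) = (b² + c² − a²)/(2bc) = (68.89 + 190.44 − 179.56)/(2·8.3·13.8) = 79.77/229.08 ≈ 0.348219  ⇒  A ≈ 69.6216°
cos(B) = (a² + c² − b²)/(2ac) = (179.56 + 190.44 − 68.89)/(2·13.4·13.8) = 301.11/369.84 ≈ 0.814163  ⇒  B ≈ 35.4953°
cos(C) = (a² + b² − c²)/(2ab) = (179.56 + 68.89 − 190.44)/(2·13.4·8.3) = 58.01/222.44 ≈ 0.260789  ⇒  C ≈ 74.8831°
Check: A + B + C ≈ 180°

A = 69.62°, B = 35.5°, C = 74.88°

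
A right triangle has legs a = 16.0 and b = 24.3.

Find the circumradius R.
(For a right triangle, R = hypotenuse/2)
Hypotenuse c = √(a² + b²) = √(256 + 590.49) = √846.49 ≈ 29.0945
R = c/2 ≈ 29.0945/2 ≈ 14.5473

R = 14.55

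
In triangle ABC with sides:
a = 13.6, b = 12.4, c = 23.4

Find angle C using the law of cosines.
c² = a² + b² − 2ab·cos(C)  ⇒  cos(C) = (a² + b² − c²)/(2ab)
cos(C) = (13.6² + 12.4² − 23.4²)/(2·13.6·12.4) = (184.96 + 153.76 − 547.56)/337.28 = -208.84/337.28 ≈ -0.619189
C = arccos(-0.619189) ≈ 128.257°

C = 128.3°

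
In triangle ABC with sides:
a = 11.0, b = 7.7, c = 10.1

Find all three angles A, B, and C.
Law of cosines for each angle (a² = 121, b² = 59.29, c² = 102.01):
cos(A) = (b² + c² − a²)/(2bc) = (59.29 + 102.01 − 121)/(2·7.7·10.1) = 40.3/155.54 ≈ 0.259097  ⇒  A ≈ 74.9835°
cos(B) = (a² + c² − b²)/(2ac) = (121 + 102.01 − 59.29)/(2·11.0·10.1) = 163.72/222.2 ≈ 0.736814  ⇒  B ≈ 42.5393°
cos(C) = (a² + b² − c²)/(2ab) = (121 + 59.29 − 102.01)/(2·11.0·7.7) = 78.28/169.4 ≈ 0.462102  ⇒  C ≈ 62.4772°
Check: A + B + C ≈ 180°

A = 74.98°, B = 42.54°, C = 62.48°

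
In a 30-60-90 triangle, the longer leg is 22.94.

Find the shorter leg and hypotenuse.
In a 30-60-90 triangle the sides are in ratio 1 : √3 : 2, so short leg = long leg/√3 and hypotenuse = 2·(short leg).
Short leg = 22.94/√3 ≈ 22.94/1.73205 ≈ 13.2444
Hypotenuse = 2·13.2444 ≈ 26.4888

Short leg = 13.24, Hypotenuse = 26.49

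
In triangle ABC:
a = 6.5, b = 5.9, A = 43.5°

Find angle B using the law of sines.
a/sin(A) = b/sin(B)  ⇒  sin(B) = b·sin(A)/a = 5.9·sin(43.5°)/6.5
sin(43.5°) ≈ 0.688355
sin(B) ≈ 5.9·0.688355/6.5 ≈ 4.06129/6.5 ≈ 0.624814
B = arcsin(0.624814) ≈ 38.6685°
(Since b ≤ a we need B ≤ A, so the obtuse alternative 180° − 38.6685° ≈ 141.331° is rejected.)

B = 38.67°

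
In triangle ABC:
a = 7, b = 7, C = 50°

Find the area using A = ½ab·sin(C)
A = ½·a·b·sin(C) = ½·7·7·sin(50°)
sin(50°) ≈ 0.766044
A ≈ ½·49·0.766044 = 24.5·0.766044 ≈ 18.7681

Area = 18.77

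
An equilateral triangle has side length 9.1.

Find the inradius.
r = Area/s with s the semi-perimeter.
Area = (√3/4)·9.1² = (√3/4)·82.81 ≈ 0.433013·82.81 ≈ 35.8578
s = 3·9.1/2 = 13.65
r ≈ 35.8578/13.65 ≈ 2.62694
(Equivalently r = side/(2√3) = 9.1/3.4641 ≈ 2.62694.)

r = 2.627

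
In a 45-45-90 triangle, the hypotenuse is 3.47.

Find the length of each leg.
In a 45-45-90 triangle hypotenuse = leg·√2, so leg = hypotenuse/√2.
Leg = 3.47/√2 ≈ 3.47/1.41421 ≈ 2.45366

Each leg = 2.454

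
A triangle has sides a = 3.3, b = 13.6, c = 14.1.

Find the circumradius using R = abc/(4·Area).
First find the area with Heron's formula.
s = (3.3 + 13.6 + 14.1)/2 = 15.5
Area = √(s(s−a)(s−b)(s−c)) = √(15.5·12.2·1.9·1.4) ≈ √503.006 ≈ 22.4278
abc = 3.3·13.6·14.1 = 632.808
R = abc/(4·Area) ≈ 632.808/(4·22.4278) = 632.808/89.7112 ≈ 7.05384

R = 7.054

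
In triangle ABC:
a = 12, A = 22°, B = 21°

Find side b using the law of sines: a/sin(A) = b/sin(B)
a/sin(A) = b/sin(B)  ⇒  b = a·sin(B)/sin(A) = 12·sin(21°)/sin(22°)
sin(21°) ≈ 0.358368, sin(22°) ≈ 0.374607
b ≈ 12·0.358368/0.374607 ≈ 4.30042/0.374607 ≈ 11.4798

b = 11.48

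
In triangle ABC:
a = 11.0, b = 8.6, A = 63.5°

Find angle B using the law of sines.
a/sin(A) = b/sin(B)  ⇒  sin(B) = b·sin(A)/a = 8.6·sin(63.5°)/11.0
sin(63.5°) ≈ 0.894934
sin(B) ≈ 8.6·0.894934/11.0 ≈ 7.69644/11.0 ≈ 0.699676
B = arcsin(0.699676) ≈ 44.401°
(Since b ≤ a we need B ≤ A, so the obtuse alternative 180° − 44.401° ≈ 135.599° is rejected.)

B = 44.4°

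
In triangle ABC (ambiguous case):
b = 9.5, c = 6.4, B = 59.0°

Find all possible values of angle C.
b/sin(B) = c/sin(C)  ⇒  sin(C) = c·sin(B)/b = 6.4·sin(59.0°)/9.5
sin(59.0°) ≈ 0.857167
sin(C) ≈ 6.4·0.857167/9.5 ≈ 5.48587/9.5 ≈ 0.57746
Candidate 1: C₁ = arcsin(0.57746) ≈ 35.2721°  →  A = 180° − 59.0° − 35.2721° ≈ 85.7279° > 0, valid
Candidate 2: C₂ = 180° − C₁ ≈ 144.728°  →  A = 180° − 59.0° − 144.728° ≈ -23.7279° ≤ 0, not a valid triangle

C = 35.27° (one solution)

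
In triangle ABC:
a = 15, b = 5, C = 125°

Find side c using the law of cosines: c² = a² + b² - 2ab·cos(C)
c² = 15² + 5² − 2·15·5·cos(125°)
cos(125°) ≈ -0.573576
c² ≈ 225 + 25 − 150·(-0.573576) ≈ 250 + 86.0365 ≈ 336.036
c ≈ √336.036 ≈ 18.3313

c = 18.33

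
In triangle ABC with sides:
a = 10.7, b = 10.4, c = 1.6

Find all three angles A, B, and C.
Law of cosines for each angle (a² = 114.49, b² = 108.16, c² = 2.56):
cos(A) = (b² + c² − a²)/(2bc) = (108.16 + 2.56 − 114.49)/(2·10.4·1.6) = -3.77/33.28 ≈ -0.113281  ⇒  A ≈ 96.5045°
cos(B) = (a² + c² − b²)/(2ac) = (114.49 + 2.56 − 108.16)/(2·10.7·1.6) = 8.89/34.24 ≈ 0.259638  ⇒  B ≈ 74.9514°
cos(C) = (a² + b² − c²)/(2ab) = (114.49 + 108.16 − 2.56)/(2·10.7·10.4) = 220.09/222.56 ≈ 0.988902  ⇒  C ≈ 8.54407°
Check: A + B + C ≈ 180°

A = 96.5°, B = 74.95°, C = 8.544°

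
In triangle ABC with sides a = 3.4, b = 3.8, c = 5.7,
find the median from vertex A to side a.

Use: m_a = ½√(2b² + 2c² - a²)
m_a = ½√(2·3.8² + 2·5.7² − 3.4²) = ½√(2·14.44 + 2·32.49 − 11.56) = ½√(28.88 + 64.98 − 11.56) = ½√82.3
√82.3 ≈ 9.07193, so m_a ≈ 4.53597

m_a = 4.536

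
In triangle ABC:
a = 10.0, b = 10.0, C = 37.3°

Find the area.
Two sides and the included angle (SAS): A = ½·a·b·sin(C) = ½·10.0·10.0·sin(37.3°)
sin(37.3°) ≈ 0.605988
A ≈ ½·100·0.605988 = 50·0.605988 ≈ 30.2994

Area = 30.3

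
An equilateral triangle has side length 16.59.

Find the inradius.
r = Area/s with s the semi-perimeter.
Area = (√3/4)·16.59² = (√3/4)·275.2281 ≈ 0.433013·275.2281 ≈ 119.177
s = 3·16.59/2 = 24.885
r ≈ 119.177/24.885 ≈ 4.78912
(Equivalently r = side/(2√3) = 16.59/3.4641 ≈ 4.78912.)

r = 4.789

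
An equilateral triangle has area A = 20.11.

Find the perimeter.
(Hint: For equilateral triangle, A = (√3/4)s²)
A = (√3/4)s²  ⇒  s² = 4A/√3 = 4·20.11/√3 = 80.44/1.73205 ≈ 46.4421
s ≈ √46.4421 ≈ 6.81484
Perimeter = 3s ≈ 3·6.81484 ≈ 20.4445

Perimeter = 20.44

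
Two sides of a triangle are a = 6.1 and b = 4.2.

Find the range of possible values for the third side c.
Triangle inequality: |a − b| < c < a + b
|a − b| = |6.1 − 4.2| = 1.9
a + b = 6.1 + 4.2 = 10.3

1.9 < c < 10.3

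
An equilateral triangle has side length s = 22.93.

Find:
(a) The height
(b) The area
(a) The height splits the triangle into two 30-60-90 halves: h = s·√3/2 = 22.93·1.73205/2 ≈ 39.7159/2 ≈ 19.858
(b) Area = (√3/4)·s² = (√3/4)·22.93² = (√3/4)·525.7849 ≈ 0.433013·525.7849 ≈ 227.672

Height = 19.86, Area = 227.7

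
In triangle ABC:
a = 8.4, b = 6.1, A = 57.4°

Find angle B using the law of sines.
a/sin(A) = b/sin(B)  ⇒  sin(B) = b·sin(A)/a = 6.1·sin(57.4°)/8.4
sin(57.4°) ≈ 0.842452
sin(B) ≈ 6.1·0.842452/8.4 ≈ 5.13896/8.4 ≈ 0.611781
B = arcsin(0.611781) ≈ 37.7184°
(Since b ≤ a we need B ≤ A, so the obtuse alternative 180° − 37.7184° ≈ 142.282° is rejected.)

B = 37.72°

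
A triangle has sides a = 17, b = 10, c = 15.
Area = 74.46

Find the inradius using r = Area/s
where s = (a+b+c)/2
s = (17 + 10 + 15)/2 = 42/2 = 21
r = Area/s = 74.46/21 ≈ 3.54571

r = 3.546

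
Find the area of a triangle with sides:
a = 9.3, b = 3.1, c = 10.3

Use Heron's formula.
s = (9.3 + 3.1 + 10.3)/2 = 22.7/2 = 11.35
s − a = 2.05, s − b = 8.25, s − c = 1.05
s(s−a)(s−b)(s−c) = 11.35·2.05·8.25·1.05 ≈ 201.555
Area = √201.555 ≈ 14.197

Area = 14.2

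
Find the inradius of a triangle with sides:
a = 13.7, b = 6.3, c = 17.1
r = Area/s where s is the semi-perimeter.
s = (13.7 + 6.3 + 17.1)/2 = 37.1/2 = 18.55
Area = √(s(s−a)(s−b)(s−c)) = √(18.55·4.85·12.25·1.45) ≈ √1598.05 ≈ 39.9756
r ≈ 39.9756/18.55 ≈ 2.15502

r = 2.155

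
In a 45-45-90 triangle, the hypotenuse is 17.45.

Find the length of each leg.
In a 45-45-90 triangle hypotenuse = leg·√2, so leg = hypotenuse/√2.
Leg = 17.45/√2 ≈ 17.45/1.41421 ≈ 12.339

Each leg = 12.34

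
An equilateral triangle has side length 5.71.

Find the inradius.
r = Area/s with s the semi-perimeter.
Area = (√3/4)·5.71² = (√3/4)·32.6041 ≈ 0.433013·32.6041 ≈ 14.118
s = 3·5.71/2 = 8.565
r ≈ 14.118/8.565 ≈ 1.64834
(Equivalently r = side/(2√3) = 5.71/3.4641 ≈ 1.64834.)

r = 1.648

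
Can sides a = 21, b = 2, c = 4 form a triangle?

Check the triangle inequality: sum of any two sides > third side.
a + b vs c: 21 + 2 = 23 > 4  ✓
a + c vs b: 21 + 4 = 25 > 2  ✓
b + c vs a: 2 + 4 = 6 ≤ 21  ✗

No: 2 + 4 = 6 is not > 21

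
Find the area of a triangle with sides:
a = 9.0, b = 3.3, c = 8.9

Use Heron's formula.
s = (9.0 + 3.3 + 8.9)/2 = 21.2/2 = 10.6
s − a = 1.6, s − b = 7.3, s − c = 1.7
s(s−a)(s−b)(s−c) = 10.6·1.6·7.3·1.7 ≈ 210.474
Area = √210.474 ≈ 14.5077

Area = 14.51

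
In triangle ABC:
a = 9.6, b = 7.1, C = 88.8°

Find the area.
Two sides and the included angle (SAS): A = ½·a·b·sin(C) = ½·9.6·7.1·sin(88.8°)
sin(88.8°) ≈ 0.999781
A ≈ ½·68.16·0.999781 = 34.08·0.999781 ≈ 34.0725

Area = 34.07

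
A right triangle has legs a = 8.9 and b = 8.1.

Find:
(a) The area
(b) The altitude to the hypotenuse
(a) The legs are perpendicular, so Area = ½·a·b = ½·8.9·8.1 = ½·72.09 = 36.045
(b) Hypotenuse c = √(a² + b²) = √(79.21 + 65.61) = √144.82 ≈ 12.0341
    Area = ½·c·h_c  ⇒  h_c = 2·Area/c = 72.09/12.0341 ≈ 5.99047

Area = 36.045, h_c = 5.99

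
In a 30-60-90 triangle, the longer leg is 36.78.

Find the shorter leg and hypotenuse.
In a 30-60-90 triangle the sides are in ratio 1 : √3 : 2, so short leg = long leg/√3 and hypotenuse = 2·(short leg).
Short leg = 36.78/√3 ≈ 36.78/1.73205 ≈ 21.2349
Hypotenuse = 2·21.2349 ≈ 42.4699

Short leg = 21.23, Hypotenuse = 42.47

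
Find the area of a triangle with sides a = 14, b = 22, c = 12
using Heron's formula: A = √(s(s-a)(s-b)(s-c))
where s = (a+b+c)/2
s = (14 + 22 + 12)/2 = 48/2 = 24
s − a = 10, s − b = 2, s − c = 12
s(s−a)(s−b)(s−c) = 24·10·2·12 = 5760
Area = √5760 ≈ 75.8947

s = 24.0, Area = 75.89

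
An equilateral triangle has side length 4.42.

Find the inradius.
r = Area/s with s the semi-perimeter.
Area = (√3/4)·4.42² = (√3/4)·19.5364 ≈ 0.433013·19.5364 ≈ 8.45951
s = 3·4.42/2 = 6.63
r ≈ 8.45951/6.63 ≈ 1.27594
(Equivalently r = side/(2√3) = 4.42/3.4641 ≈ 1.27594.)

r = 1.276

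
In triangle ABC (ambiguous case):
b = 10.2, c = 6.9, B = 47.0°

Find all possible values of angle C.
b/sin(B) = c/sin(C)  ⇒  sin(C) = c·sin(B)/b = 6.9·sin(47.0°)/10.2
sin(47.0°) ≈ 0.731354
sin(C) ≈ 6.9·0.731354/10.2 ≈ 5.04634/10.2 ≈ 0.494739
Candidate 1: C₁ = arcsin(0.494739) ≈ 29.6526°  →  A = 180° − 47.0° − 29.6526° ≈ 103.347° > 0, valid
Candidate 2: C₂ = 180° − C₁ ≈ 150.347°  →  A = 180° − 47.0° − 150.347° ≈ -17.3474° ≤ 0, not a valid triangle

C = 29.65° (one solution)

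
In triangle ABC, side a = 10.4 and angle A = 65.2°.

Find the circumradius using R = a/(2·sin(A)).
R = a/(2·sin(A)) = 10.4/(2·sin(65.2°))
sin(65.2°) ≈ 0.907777
R ≈ 10.4/(2·0.907777) = 10.4/1.81555 ≈ 5.72828

R = 5.728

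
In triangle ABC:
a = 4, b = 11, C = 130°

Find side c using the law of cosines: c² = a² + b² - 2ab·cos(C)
c² = 4² + 11² − 2·4·11·cos(130°)
cos(130°) ≈ -0.642788
c² ≈ 16 + 121 − 88·(-0.642788) ≈ 137 + 56.5653 ≈ 193.565
c ≈ √193.565 ≈ 13.9128

c = 13.91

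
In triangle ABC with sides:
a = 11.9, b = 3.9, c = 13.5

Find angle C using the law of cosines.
c² = a² + b² − 2ab·cos(C)  ⇒  cos(C) = (a² + b² − c²)/(2ab)
cos(C) = (11.9² + 3.9² − 13.5²)/(2·11.9·3.9) = (141.61 + 15.21 − 182.25)/92.82 = -25.43/92.82 ≈ -0.273971
C = arccos(-0.273971) ≈ 105.901°

C = 105.9°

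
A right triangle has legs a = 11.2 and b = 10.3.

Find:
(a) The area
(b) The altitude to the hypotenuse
(a) The legs are perpendicular, so Area = ½·a·b = ½·11.2·10.3 = ½·115.36 = 57.68
(b) Hypotenuse c = √(a² + b²) = √(125.44 + 106.09) = √231.53 ≈ 15.2161
    Area = ½·c·h_c  ⇒  h_c = 2·Area/c = 115.36/15.2161 ≈ 7.58144

Area = 57.68, h_c = 7.581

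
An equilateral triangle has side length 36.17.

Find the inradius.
r = Area/s with s the semi-perimeter.
Area = (√3/4)·36.17² = (√3/4)·1308.2689 ≈ 0.433013·1308.2689 ≈ 566.497
s = 3·36.17/2 = 54.255
r ≈ 566.497/54.255 ≈ 10.4414
(Equivalently r = side/(2√3) = 36.17/3.4641 ≈ 10.4414.)

r = 10.44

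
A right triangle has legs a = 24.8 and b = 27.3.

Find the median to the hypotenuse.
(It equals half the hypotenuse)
Hypotenuse c = √(a² + b²) = √(615.04 + 745.29) = √1360.33 ≈ 36.8827
Median to hypotenuse = c/2 ≈ 36.8827/2 ≈ 18.4413

Median = 18.44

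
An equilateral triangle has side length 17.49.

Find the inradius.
r = Area/s with s the semi-perimeter.
Area = (√3/4)·17.49² = (√3/4)·305.9001 ≈ 0.433013·305.9001 ≈ 132.459
s = 3·17.49/2 = 26.235
r ≈ 132.459/26.235 ≈ 5.04893
(Equivalently r = side/(2√3) = 17.49/3.4641 ≈ 5.04893.)

r = 5.049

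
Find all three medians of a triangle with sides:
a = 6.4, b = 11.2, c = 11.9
Median formula: m_a = ½√(2b² + 2c² − a²) (and cyclically). a² = 40.96, b² = 125.44, c² = 141.61.
m_a = ½√(2·125.44 + 2·141.61 − 40.96) = ½√493.14 ≈ ½·22.2068 ≈ 11.1034
m_b = ½√(2·40.96 + 2·141.61 − 125.44) = ½√239.7 ≈ ½·15.4822 ≈ 7.74112
m_c = ½√(2·40.96 + 2·125.44 − 141.61) = ½√191.19 ≈ ½·13.8271 ≈ 6.91357

m_a = 11.1, m_b = 7.741, m_c = 6.914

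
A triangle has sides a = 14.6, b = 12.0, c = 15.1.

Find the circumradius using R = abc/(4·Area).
First find the area with Heron's formula.
s = (14.6 + 12.0 + 15.1)/2 = 20.85
Area = √(s(s−a)(s−b)(s−c)) = √(20.85·6.25·8.85·5.75) ≈ √6631.28 ≈ 81.4327
abc = 14.6·12.0·15.1 = 2645.52
R = abc/(4·Area) ≈ 2645.52/(4·81.4327) = 2645.52/325.731 ≈ 8.1218

R = 8.122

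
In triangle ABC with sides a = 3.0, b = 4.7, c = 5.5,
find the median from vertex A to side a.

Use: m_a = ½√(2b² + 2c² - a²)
m_a = ½√(2·4.7² + 2·5.5² − 3.0²) = ½√(2·22.09 + 2·30.25 − 9) = ½√(44.18 + 60.5 − 9) = ½√95.68
√95.68 ≈ 9.78162, so m_a ≈ 4.89081

m_a = 4.891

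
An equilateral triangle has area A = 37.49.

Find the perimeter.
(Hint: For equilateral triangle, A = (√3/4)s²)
A = (√3/4)s²  ⇒  s² = 4A/√3 = 4·37.49/√3 = 149.96/1.73205 ≈ 86.5794
s ≈ √86.5794 ≈ 9.30481
Perimeter = 3s ≈ 3·9.30481 ≈ 27.9144

Perimeter = 27.91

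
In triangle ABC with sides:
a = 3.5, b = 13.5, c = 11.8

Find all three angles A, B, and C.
Law of cosines for each angle (a² = 12.25, b² = 182.25, c² = 139.24):
cos(A) = (b² + c² − a²)/(2bc) = (182.25 + 139.24 − 12.25)/(2·13.5·11.8) = 309.24/318.6 ≈ 0.970621  ⇒  A ≈ 13.9226°
cos(B) = (a² + c² − b²)/(2ac) = (12.25 + 139.24 − 182.25)/(2·3.5·11.8) = -30.76/82.6 ≈ -0.372397  ⇒  B ≈ 111.864°
cos(C) = (a² + b² − c²)/(2ab) = (12.25 + 182.25 − 139.24)/(2·3.5·13.5) = 55.26/94.5 ≈ 0.584762  ⇒  C ≈ 54.2138°
Check: A + B + C ≈ 180°

A = 13.92°, B = 111.9°, C = 54.21°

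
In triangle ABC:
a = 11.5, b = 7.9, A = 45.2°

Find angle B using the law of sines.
a/sin(A) = b/sin(B)  ⇒  sin(B) = b·sin(A)/a = 7.9·sin(45.2°)/11.5
sin(45.2°) ≈ 0.709571
sin(B) ≈ 7.9·0.709571/11.5 ≈ 5.60561/11.5 ≈ 0.487444
B = arcsin(0.487444) ≈ 29.1727°
(Since b ≤ a we need B ≤ A, so the obtuse alternative 180° − 29.1727° ≈ 150.827° is rejected.)

B = 29.17°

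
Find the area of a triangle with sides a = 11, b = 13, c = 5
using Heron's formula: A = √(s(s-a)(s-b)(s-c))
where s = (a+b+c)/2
s = (11 + 13 + 5)/2 = 29/2 = 14.5
s − a = 3.5, s − b = 1.5, s − c = 9.5
s(s−a)(s−b)(s−c) = 14.5·3.5·1.5·9.5 = 723.1875
Area = √723.1875 ≈ 26.8921

s = 14.5, Area = 26.89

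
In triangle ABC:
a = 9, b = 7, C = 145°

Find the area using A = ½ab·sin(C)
A = ½·a·b·sin(C) = ½·9·7·sin(145°)
sin(145°) ≈ 0.573576
A ≈ ½·63·0.573576 = 31.5·0.573576 ≈ 18.0677

Area = 18.07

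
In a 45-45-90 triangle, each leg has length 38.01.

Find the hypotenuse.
In a 45-45-90 triangle the sides are in ratio 1 : 1 : √2, so hypotenuse = leg·√2.
Hypotenuse = 38.01·√2 ≈ 38.01·1.41421 ≈ 53.7543

Hypotenuse = 38.01√2 = 53.75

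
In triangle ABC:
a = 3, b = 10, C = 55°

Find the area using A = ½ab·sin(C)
A = ½·a·b·sin(C) = ½·3·10·sin(55°)
sin(55°) ≈ 0.819152
A ≈ ½·30·0.819152 = 15·0.819152 ≈ 12.2873

Area = 12.29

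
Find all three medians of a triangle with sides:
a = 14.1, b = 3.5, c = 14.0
Median formula: m_a = ½√(2b² + 2c² − a²) (and cyclically). a² = 198.81, b² = 12.25, c² = 196.
m_a = ½√(2·12.25 + 2·196 − 198.81) = ½√217.69 ≈ ½·14.7543 ≈ 7.37716
m_b = ½√(2·198.81 + 2·196 − 12.25) = ½√777.37 ≈ ½·27.8814 ≈ 13.9407
m_c = ½√(2·198.81 + 2·12.25 − 196) = ½√226.12 ≈ ½·15.0373 ≈ 7.51864

m_a = 7.377, m_b = 13.94, m_c = 7.519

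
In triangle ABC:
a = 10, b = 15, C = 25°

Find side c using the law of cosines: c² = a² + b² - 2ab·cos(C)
c² = 10² + 15² − 2·10·15·cos(25°)
cos(25°) ≈ 0.906308
c² ≈ 100 + 225 − 300·(0.906308) ≈ 325 − 271.892 ≈ 53.1077
c ≈ √53.1077 ≈ 7.2875

c = 7.288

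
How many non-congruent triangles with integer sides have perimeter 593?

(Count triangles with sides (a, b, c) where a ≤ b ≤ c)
Let a ≤ b ≤ c with a + b + c = 593. The only binding inequality is a + b > c, i.e. 593 − c > c, so c < 593/2; and c ≥ 593/3 since c is the largest side.
So 198 ≤ c ≤ 296. For each c, b runs from ⌈(593 − c)/2⌉ up to c (then a = 593 − b − c satisfies 1 ≤ a ≤ b automatically), giving c − ⌈(593 − c)/2⌉ + 1 choices.
Summing over c: 1 + 3 + 4 + 6 + … + 147 + 148  (99 terms, c = 198, …, 296) = 7400
Check (closed form: nearest integer to p²/48 for even p, (p+3)²/48 for odd p): (593+3)²/48 = 596²/48 = 355216/48 ≈ 7400.33 → 7400

7400 triangles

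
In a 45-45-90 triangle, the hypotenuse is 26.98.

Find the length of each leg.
In a 45-45-90 triangle hypotenuse = leg·√2, so leg = hypotenuse/√2.
Leg = 26.98/√2 ≈ 26.98/1.41421 ≈ 19.0777

Each leg = 19.08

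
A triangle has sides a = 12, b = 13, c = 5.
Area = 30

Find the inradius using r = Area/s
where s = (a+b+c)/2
s = (12 + 13 + 5)/2 = 30/2 = 15
r = Area/s = 30/15 ≈ 2

r = 2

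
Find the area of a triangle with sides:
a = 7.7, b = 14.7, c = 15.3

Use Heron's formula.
s = (7.7 + 14.7 + 15.3)/2 = 37.7/2 = 18.85
s − a = 11.15, s − b = 4.15, s − c = 3.55
s(s−a)(s−b)(s−c) = 18.85·11.15·4.15·3.55 ≈ 3096.44
Area = √3096.44 ≈ 55.6457

Area = 55.65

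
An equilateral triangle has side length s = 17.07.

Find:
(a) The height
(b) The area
(a) The height splits the triangle into two 30-60-90 halves: h = s·√3/2 = 17.07·1.73205/2 ≈ 29.5661/2 ≈ 14.7831
(b) Area = (√3/4)·s² = (√3/4)·17.07² = (√3/4)·291.3849 ≈ 0.433013·291.3849 ≈ 126.173

Height = 14.78, Area = 126.2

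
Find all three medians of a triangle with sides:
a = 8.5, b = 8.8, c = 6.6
Median formula: m_a = ½√(2b² + 2c² − a²) (and cyclically). a² = 72.25, b² = 77.44, c² = 43.56.
m_a = ½√(2·77.44 + 2·43.56 − 72.25) = ½√169.75 ≈ ½·13.0288 ≈ 6.51441
m_b = ½√(2·72.25 + 2·43.56 − 77.44) = ½√154.18 ≈ ½·12.4169 ≈ 6.20846
m_c = ½√(2·72.25 + 2·77.44 − 43.56) = ½√255.82 ≈ ½·15.9944 ≈ 7.99719

m_a = 6.514, m_b = 6.208, m_c = 7.997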